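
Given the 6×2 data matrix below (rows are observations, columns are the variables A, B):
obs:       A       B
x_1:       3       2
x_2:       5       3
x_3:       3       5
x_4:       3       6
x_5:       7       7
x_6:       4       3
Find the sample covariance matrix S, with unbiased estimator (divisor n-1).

Step 1 — column means:
  mean(A) = (3 + 5 + 3 + 3 + 7 + 4) / 6 = 25/6 = 4.1667
  mean(B) = (2 + 3 + 5 + 6 + 7 + 3) / 6 = 26/6 = 4.3333

Step 2 — sample covariance S[i,j] = (1/(n-1)) · Σ_k (x_{k,i} - mean_i) · (x_{k,j} - mean_j), with n-1 = 5.
  S[A,A] = ((-1.1667)·(-1.1667) + (0.8333)·(0.8333) + (-1.1667)·(-1.1667) + (-1.1667)·(-1.1667) + (2.8333)·(2.8333) + (-0.1667)·(-0.1667)) / 5 = 12.8333/5 = 2.5667
  S[A,B] = ((-1.1667)·(-2.3333) + (0.8333)·(-1.3333) + (-1.1667)·(0.6667) + (-1.1667)·(1.6667) + (2.8333)·(2.6667) + (-0.1667)·(-1.3333)) / 5 = 6.6667/5 = 1.3333
  S[B,B] = ((-2.3333)·(-2.3333) + (-1.3333)·(-1.3333) + (0.6667)·(0.6667) + (1.6667)·(1.6667) + (2.6667)·(2.6667) + (-1.3333)·(-1.3333)) / 5 = 19.3333/5 = 3.8667

S is symmetric (S[j,i] = S[i,j]). Assembling:

S = [[2.5667, 1.3333],
 [1.3333, 3.8667]]


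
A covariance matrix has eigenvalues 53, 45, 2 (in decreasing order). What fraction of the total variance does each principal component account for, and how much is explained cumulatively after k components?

Step 1 — total variance = trace(Sigma) = Σ λ_i = 53 + 45 + 2 = 100.

Step 2 — fraction explained by component i = λ_i / Σ λ:
  PC1: 53/100 = 0.53
  PC2: 45/100 = 0.45
  PC3: 2/100 = 0.02

Step 3 — cumulative fraction after k components = (λ_1 + ... + λ_k) / Σ λ:
  k = 1: 53/100 = 0.53
  k = 2: (53 + 45)/100 = 98/100 = 0.98
  k = 3: (53 + 45 + 2)/100 = 100/100 = 1

Summary (fraction, with percent):

explained: PC1 0.53 (53%), PC2 0.45 (45%), PC3 0.02 (2%);  cumulative: 0.53, 0.98, 1


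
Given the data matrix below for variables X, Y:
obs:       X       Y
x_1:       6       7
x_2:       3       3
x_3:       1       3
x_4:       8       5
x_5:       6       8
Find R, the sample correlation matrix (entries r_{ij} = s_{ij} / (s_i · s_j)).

Step 1 — column means:
  mean(X) = (6 + 3 + 1 + 8 + 6) / 5 = 24/5 = 4.8
  mean(Y) = (7 + 3 + 3 + 5 + 8) / 5 = 26/5 = 5.2

Step 2 — sample variances and covariances s[i,j] = (1/(n-1)) · Σ_k (x_{k,i} - mean_i) · (x_{k,j} - mean_j), with n-1 = 4:
  s[X,X] = ((1.2)·(1.2) + (-1.8)·(-1.8) + (-3.8)·(-3.8) + (3.2)·(3.2) + (1.2)·(1.2)) / 4 = 30.8/4 = 7.7
  s[X,Y] = ((1.2)·(1.8) + (-1.8)·(-2.2) + (-3.8)·(-2.2) + (3.2)·(-0.2) + (1.2)·(2.8)) / 4 = 17.2/4 = 4.3
  s[Y,Y] = ((1.8)·(1.8) + (-2.2)·(-2.2) + (-2.2)·(-2.2) + (-0.2)·(-0.2) + (2.8)·(2.8)) / 4 = 20.8/4 = 5.2
  Sample standard deviations s_i = √(s[i,i]):
  s(X) = √(7.7) = 2.7749
  s(Y) = √(5.2) = 2.2804

Step 3 — r_{ij} = s_{ij} / (s_i · s_j):
  r[X,X] = 1 (diagonal).
  r[X,Y] = 4.3 / (2.7749 · 2.2804) = 4.3 / 6.3277 = 0.6796
  r[Y,Y] = 1 (diagonal).

R is symmetric with unit diagonal. Assembling:

R = [[1, 0.6796],
 [0.6796, 1]]


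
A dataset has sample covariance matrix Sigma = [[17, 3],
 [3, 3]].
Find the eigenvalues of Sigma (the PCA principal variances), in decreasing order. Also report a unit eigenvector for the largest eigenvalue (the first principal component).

Step 1 — characteristic polynomial of 2×2 Sigma:
  det(Sigma - λI) = λ² - trace · λ + det = 0.
  trace = 17 + 3 = 20, det = 17·3 - (3)² = 42.
Step 2 — discriminant:
  Δ = trace² - 4·det = 400 - 168 = 232.
Step 3 — eigenvalues:
  λ = (trace ± √Δ)/2 = (20 ± 15.2315)/2,
  λ_1 = 17.6158,  λ_2 = 2.3842.

Step 4 — unit eigenvector for λ_1: solve (Sigma - λ_1 I)v = 0. First row:
  (17 - 17.6158)·v_x + (3)·v_y = 0, i.e. (-0.6158)·v_x + (3)·v_y = 0,
  so v ∝ (b, λ_1 - a) = (3, 0.6158) = u.
  ||u|| = √((3)² + (0.6158)²) = √(9.3792) ≈ 3.0625,
  v_1 = u/||u|| ≈ (0.9796, 0.2011) (||v_1|| = 1).

λ_1 = 17.6158,  λ_2 = 2.3842;  v_1 ≈ (0.9796, 0.2011)


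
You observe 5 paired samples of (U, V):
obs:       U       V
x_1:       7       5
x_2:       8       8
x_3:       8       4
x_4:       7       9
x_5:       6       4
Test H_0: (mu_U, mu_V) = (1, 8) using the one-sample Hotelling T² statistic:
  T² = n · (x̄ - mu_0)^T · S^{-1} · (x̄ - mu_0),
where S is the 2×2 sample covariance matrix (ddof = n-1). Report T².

Step 1 — sample mean vector:
  mean(U) = (7 + 8 + 8 + 7 + 6) / 5 = 36/5 = 7.2
  mean(V) = (5 + 8 + 4 + 9 + 4) / 5 = 30/5 = 6
  x̄ = (7.2, 6),  deviation x̄ - mu_0 = (7.2, 6) - (1, 8) = (6.2, -2).

Step 2 — sample covariance matrix, S[i,j] = (1/(n-1)) · Σ_k (x_{k,i} - mean_i) · (x_{k,j} - mean_j), divisor n-1 = 4:
  S[U,U] = ((-0.2)·(-0.2) + (0.8)·(0.8) + (0.8)·(0.8) + (-0.2)·(-0.2) + (-1.2)·(-1.2)) / 4 = 2.8/4 = 0.7
  S[U,V] = ((-0.2)·(-1) + (0.8)·(2) + (0.8)·(-2) + (-0.2)·(3) + (-1.2)·(-2)) / 4 = 2/4 = 0.5
  S[V,V] = ((-1)·(-1) + (2)·(2) + (-2)·(-2) + (3)·(3) + (-2)·(-2)) / 4 = 22/4 = 5.5
  S = [[0.7, 0.5],
 [0.5, 5.5]].

Step 3 — invert S. det(S) = 0.7·5.5 - (0.5)² = 3.6.
  S^{-1} = (1/det) · [[d, -b], [-b, a]] = [[1.5278, -0.1389],
 [-0.1389, 0.1944]].

Step 4 — quadratic form (x̄ - mu_0)^T · S^{-1} · (x̄ - mu_0):
  S^{-1} · (x̄ - mu_0) = (9.75, -1.25),
  (x̄ - mu_0)^T · [...] = (6.2)·(9.75) + (-2)·(-1.25) = 62.95.

Step 5 — scale by n: T² = 5 · 62.95 = 314.75.

T² ≈ 314.75


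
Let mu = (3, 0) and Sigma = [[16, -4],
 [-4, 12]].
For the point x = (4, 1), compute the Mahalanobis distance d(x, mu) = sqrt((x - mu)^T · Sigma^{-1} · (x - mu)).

Step 1 — centre the observation: (x - mu) = (1, 1).

Step 2 — invert Sigma. det(Sigma) = 16·12 - (-4)² = 176.
  Sigma^{-1} = (1/det) · [[d, -b], [-b, a]] = [[0.0682, 0.0227],
 [0.0227, 0.0909]].

Step 3 — form the quadratic (x - mu)^T · Sigma^{-1} · (x - mu):
  Sigma^{-1} · (x - mu) = (0.0909, 0.1136).
  (x - mu)^T · [Sigma^{-1} · (x - mu)] = (1)·(0.0909) + (1)·(0.1136) = 0.2045.

Step 4 — take square root: d = √(0.2045) ≈ 0.4523.

d(x, mu) = √(0.2045) ≈ 0.4523


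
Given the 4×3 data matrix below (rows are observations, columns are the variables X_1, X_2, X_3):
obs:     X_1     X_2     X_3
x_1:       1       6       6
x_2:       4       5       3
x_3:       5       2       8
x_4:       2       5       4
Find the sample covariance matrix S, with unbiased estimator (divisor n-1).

Step 1 — column means:
  mean(X_1) = (1 + 4 + 5 + 2) / 4 = 12/4 = 3
  mean(X_2) = (6 + 5 + 2 + 5) / 4 = 18/4 = 4.5
  mean(X_3) = (6 + 3 + 8 + 4) / 4 = 21/4 = 5.25

Step 2 — sample covariance S[i,j] = (1/(n-1)) · Σ_k (x_{k,i} - mean_i) · (x_{k,j} - mean_j), with n-1 = 3.
  S[X_1,X_1] = ((-2)·(-2) + (1)·(1) + (2)·(2) + (-1)·(-1)) / 3 = 10/3 = 3.3333
  S[X_1,X_2] = ((-2)·(1.5) + (1)·(0.5) + (2)·(-2.5) + (-1)·(0.5)) / 3 = -8/3 = -2.6667
  S[X_1,X_3] = ((-2)·(0.75) + (1)·(-2.25) + (2)·(2.75) + (-1)·(-1.25)) / 3 = 3/3 = 1
  S[X_2,X_2] = ((1.5)·(1.5) + (0.5)·(0.5) + (-2.5)·(-2.5) + (0.5)·(0.5)) / 3 = 9/3 = 3
  S[X_2,X_3] = ((1.5)·(0.75) + (0.5)·(-2.25) + (-2.5)·(2.75) + (0.5)·(-1.25)) / 3 = -7.5/3 = -2.5
  S[X_3,X_3] = ((0.75)·(0.75) + (-2.25)·(-2.25) + (2.75)·(2.75) + (-1.25)·(-1.25)) / 3 = 14.75/3 = 4.9167

S is symmetric (S[j,i] = S[i,j]). Assembling:

S = [[3.3333, -2.6667, 1],
 [-2.6667, 3, -2.5],
 [1, -2.5, 4.9167]]


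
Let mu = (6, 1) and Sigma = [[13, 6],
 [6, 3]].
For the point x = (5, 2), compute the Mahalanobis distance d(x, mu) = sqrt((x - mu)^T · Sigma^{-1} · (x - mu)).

Step 1 — centre the observation: (x - mu) = (-1, 1).

Step 2 — invert Sigma. det(Sigma) = 13·3 - (6)² = 3.
  Sigma^{-1} = (1/det) · [[d, -b], [-b, a]] = [[1, -2],
 [-2, 4.3333]].

Step 3 — form the quadratic (x - mu)^T · Sigma^{-1} · (x - mu):
  Sigma^{-1} · (x - mu) = (-3, 6.3333).
  (x - mu)^T · [Sigma^{-1} · (x - mu)] = (-1)·(-3) + (1)·(6.3333) = 9.3333.

Step 4 — take square root: d = √(9.3333) ≈ 3.0551.

d(x, mu) = √(9.3333) ≈ 3.0551


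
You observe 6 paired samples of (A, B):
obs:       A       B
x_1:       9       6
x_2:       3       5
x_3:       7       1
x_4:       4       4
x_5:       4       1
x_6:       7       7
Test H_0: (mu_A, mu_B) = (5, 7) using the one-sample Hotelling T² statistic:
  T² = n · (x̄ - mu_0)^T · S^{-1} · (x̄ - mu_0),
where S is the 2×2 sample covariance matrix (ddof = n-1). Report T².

Step 1 — sample mean vector:
  mean(A) = (9 + 3 + 7 + 4 + 4 + 7) / 6 = 34/6 = 5.6667
  mean(B) = (6 + 5 + 1 + 4 + 1 + 7) / 6 = 24/6 = 4
  x̄ = (5.6667, 4),  deviation x̄ - mu_0 = (5.6667, 4) - (5, 7) = (0.6667, -3).

Step 2 — sample covariance matrix, S[i,j] = (1/(n-1)) · Σ_k (x_{k,i} - mean_i) · (x_{k,j} - mean_j), divisor n-1 = 5:
  S[A,A] = ((3.3333)·(3.3333) + (-2.6667)·(-2.6667) + (1.3333)·(1.3333) + (-1.6667)·(-1.6667) + (-1.6667)·(-1.6667) + (1.3333)·(1.3333)) / 5 = 27.3333/5 = 5.4667
  S[A,B] = ((3.3333)·(2) + (-2.6667)·(1) + (1.3333)·(-3) + (-1.6667)·(0) + (-1.6667)·(-3) + (1.3333)·(3)) / 5 = 9/5 = 1.8
  S[B,B] = ((2)·(2) + (1)·(1) + (-3)·(-3) + (0)·(0) + (-3)·(-3) + (3)·(3)) / 5 = 32/5 = 6.4
  S = [[5.4667, 1.8],
 [1.8, 6.4]].

Step 3 — invert S. det(S) = 5.4667·6.4 - (1.8)² = 31.7467.
  S^{-1} = (1/det) · [[d, -b], [-b, a]] = [[0.2016, -0.0567],
 [-0.0567, 0.1722]].

Step 4 — quadratic form (x̄ - mu_0)^T · S^{-1} · (x̄ - mu_0):
  S^{-1} · (x̄ - mu_0) = (0.3045, -0.5544),
  (x̄ - mu_0)^T · [...] = (0.6667)·(0.3045) + (-3)·(-0.5544) = 1.8662.

Step 5 — scale by n: T² = 6 · 1.8662 = 11.197.

T² ≈ 11.197


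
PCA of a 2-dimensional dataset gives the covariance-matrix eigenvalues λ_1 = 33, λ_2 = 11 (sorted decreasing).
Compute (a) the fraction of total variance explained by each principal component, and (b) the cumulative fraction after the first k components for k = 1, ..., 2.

Step 1 — total variance = trace(Sigma) = Σ λ_i = 33 + 11 = 44.

Step 2 — fraction explained by component i = λ_i / Σ λ:
  PC1: 33/44 = 0.75
  PC2: 11/44 = 0.25

Step 3 — cumulative fraction after k components = (λ_1 + ... + λ_k) / Σ λ:
  k = 1: 33/44 = 0.75
  k = 2: (33 + 11)/44 = 44/44 = 1

Summary (fraction, with percent):

explained: PC1 0.75 (75%), PC2 0.25 (25%);  cumulative: 0.75, 1


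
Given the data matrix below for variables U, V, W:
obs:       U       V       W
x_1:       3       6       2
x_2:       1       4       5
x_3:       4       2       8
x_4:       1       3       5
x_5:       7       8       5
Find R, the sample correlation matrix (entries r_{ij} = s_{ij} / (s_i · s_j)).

Step 1 — column means:
  mean(U) = (3 + 1 + 4 + 1 + 7) / 5 = 16/5 = 3.2
  mean(V) = (6 + 4 + 2 + 3 + 8) / 5 = 23/5 = 4.6
  mean(W) = (2 + 5 + 8 + 5 + 5) / 5 = 25/5 = 5

Step 2 — sample variances and covariances s[i,j] = (1/(n-1)) · Σ_k (x_{k,i} - mean_i) · (x_{k,j} - mean_j), with n-1 = 4:
  s[U,U] = ((-0.2)·(-0.2) + (-2.2)·(-2.2) + (0.8)·(0.8) + (-2.2)·(-2.2) + (3.8)·(3.8)) / 4 = 24.8/4 = 6.2
  s[U,V] = ((-0.2)·(1.4) + (-2.2)·(-0.6) + (0.8)·(-2.6) + (-2.2)·(-1.6) + (3.8)·(3.4)) / 4 = 15.4/4 = 3.85
  s[U,W] = ((-0.2)·(-3) + (-2.2)·(0) + (0.8)·(3) + (-2.2)·(0) + (3.8)·(0)) / 4 = 3/4 = 0.75
  s[V,V] = ((1.4)·(1.4) + (-0.6)·(-0.6) + (-2.6)·(-2.6) + (-1.6)·(-1.6) + (3.4)·(3.4)) / 4 = 23.2/4 = 5.8
  s[V,W] = ((1.4)·(-3) + (-0.6)·(0) + (-2.6)·(3) + (-1.6)·(0) + (3.4)·(0)) / 4 = -12/4 = -3
  s[W,W] = ((-3)·(-3) + (0)·(0) + (3)·(3) + (0)·(0) + (0)·(0)) / 4 = 18/4 = 4.5
  Sample standard deviations s_i = √(s[i,i]):
  s(U) = √(6.2) = 2.49
  s(V) = √(5.8) = 2.4083
  s(W) = √(4.5) = 2.1213

Step 3 — r_{ij} = s_{ij} / (s_i · s_j):
  r[U,U] = 1 (diagonal).
  r[U,V] = 3.85 / (2.49 · 2.4083) = 3.85 / 5.9967 = 0.642
  r[U,W] = 0.75 / (2.49 · 2.1213) = 0.75 / 5.282 = 0.142
  r[V,V] = 1 (diagonal).
  r[V,W] = -3 / (2.4083 · 2.1213) = -3 / 5.1088 = -0.5872
  r[W,W] = 1 (diagonal).

R is symmetric with unit diagonal. Assembling:

R = [[1, 0.642, 0.142],
 [0.642, 1, -0.5872],
 [0.142, -0.5872, 1]]


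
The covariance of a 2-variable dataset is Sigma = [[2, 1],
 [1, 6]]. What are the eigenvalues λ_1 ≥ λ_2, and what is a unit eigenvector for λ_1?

Step 1 — characteristic polynomial of 2×2 Sigma:
  det(Sigma - λI) = λ² - trace · λ + det = 0.
  trace = 2 + 6 = 8, det = 2·6 - (1)² = 11.
Step 2 — discriminant:
  Δ = trace² - 4·det = 64 - 44 = 20.
Step 3 — eigenvalues:
  λ = (trace ± √Δ)/2 = (8 ± 4.4721)/2,
  λ_1 = 6.2361,  λ_2 = 1.7639.

Step 4 — unit eigenvector for λ_1: solve (Sigma - λ_1 I)v = 0. First row:
  (2 - 6.2361)·v_x + (1)·v_y = 0, i.e. (-4.2361)·v_x + (1)·v_y = 0,
  so v ∝ (b, λ_1 - a) = (1, 4.2361) = u.
  ||u|| = √((1)² + (4.2361)²) = √(18.9443) ≈ 4.3525,
  v_1 = u/||u|| ≈ (0.2298, 0.9732) (||v_1|| = 1).

λ_1 = 6.2361,  λ_2 = 1.7639;  v_1 ≈ (0.2298, 0.9732)


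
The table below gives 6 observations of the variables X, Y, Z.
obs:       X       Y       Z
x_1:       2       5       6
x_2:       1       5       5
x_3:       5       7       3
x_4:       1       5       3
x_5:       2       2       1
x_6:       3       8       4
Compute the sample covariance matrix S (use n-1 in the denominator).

Step 1 — column means:
  mean(X) = (2 + 1 + 5 + 1 + 2 + 3) / 6 = 14/6 = 2.3333
  mean(Y) = (5 + 5 + 7 + 5 + 2 + 8) / 6 = 32/6 = 5.3333
  mean(Z) = (6 + 5 + 3 + 3 + 1 + 4) / 6 = 22/6 = 3.6667

Step 2 — sample covariance S[i,j] = (1/(n-1)) · Σ_k (x_{k,i} - mean_i) · (x_{k,j} - mean_j), with n-1 = 5.
  S[X,X] = ((-0.3333)·(-0.3333) + (-1.3333)·(-1.3333) + (2.6667)·(2.6667) + (-1.3333)·(-1.3333) + (-0.3333)·(-0.3333) + (0.6667)·(0.6667)) / 5 = 11.3333/5 = 2.2667
  S[X,Y] = ((-0.3333)·(-0.3333) + (-1.3333)·(-0.3333) + (2.6667)·(1.6667) + (-1.3333)·(-0.3333) + (-0.3333)·(-3.3333) + (0.6667)·(2.6667)) / 5 = 8.3333/5 = 1.6667
  S[X,Z] = ((-0.3333)·(2.3333) + (-1.3333)·(1.3333) + (2.6667)·(-0.6667) + (-1.3333)·(-0.6667) + (-0.3333)·(-2.6667) + (0.6667)·(0.3333)) / 5 = -2.3333/5 = -0.4667
  S[Y,Y] = ((-0.3333)·(-0.3333) + (-0.3333)·(-0.3333) + (1.6667)·(1.6667) + (-0.3333)·(-0.3333) + (-3.3333)·(-3.3333) + (2.6667)·(2.6667)) / 5 = 21.3333/5 = 4.2667
  S[Y,Z] = ((-0.3333)·(2.3333) + (-0.3333)·(1.3333) + (1.6667)·(-0.6667) + (-0.3333)·(-0.6667) + (-3.3333)·(-2.6667) + (2.6667)·(0.3333)) / 5 = 7.6667/5 = 1.5333
  S[Z,Z] = ((2.3333)·(2.3333) + (1.3333)·(1.3333) + (-0.6667)·(-0.6667) + (-0.6667)·(-0.6667) + (-2.6667)·(-2.6667) + (0.3333)·(0.3333)) / 5 = 15.3333/5 = 3.0667

S is symmetric (S[j,i] = S[i,j]). Assembling:

S = [[2.2667, 1.6667, -0.4667],
 [1.6667, 4.2667, 1.5333],
 [-0.4667, 1.5333, 3.0667]]


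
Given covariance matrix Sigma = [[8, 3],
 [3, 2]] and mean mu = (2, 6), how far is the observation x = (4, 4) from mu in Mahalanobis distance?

Step 1 — centre the observation: (x - mu) = (2, -2).

Step 2 — invert Sigma. det(Sigma) = 8·2 - (3)² = 7.
  Sigma^{-1} = (1/det) · [[d, -b], [-b, a]] = [[0.2857, -0.4286],
 [-0.4286, 1.1429]].

Step 3 — form the quadratic (x - mu)^T · Sigma^{-1} · (x - mu):
  Sigma^{-1} · (x - mu) = (1.4286, -3.1429).
  (x - mu)^T · [Sigma^{-1} · (x - mu)] = (2)·(1.4286) + (-2)·(-3.1429) = 9.1429.

Step 4 — take square root: d = √(9.1429) ≈ 3.0237.

d(x, mu) = √(9.1429) ≈ 3.0237


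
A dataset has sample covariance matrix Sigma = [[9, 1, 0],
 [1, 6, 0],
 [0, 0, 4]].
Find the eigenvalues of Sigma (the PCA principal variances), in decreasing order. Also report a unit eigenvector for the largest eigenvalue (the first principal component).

Step 1 — characteristic polynomial p(λ) = det(λI - Sigma) = λ³ - tr·λ² + c_1·λ - det, where tr = trace, c_1 = sum of the principal 2×2 minors, det = det(Sigma):
  tr = 9 + 6 + 4 = 19,
  c_1 = (9·6 - (1)²) + (9·4 - (0)²) + (6·4 - (0)²) = 53 + 36 + 24 = 113,
  det = 9·(6·4 - (0)²) - (1)·((1)·4 - (0)·(0)) + (0)·((1)·(0) - 6·(0)) = 9·(24) - (1)·(4) + (0)·(0) = 212.
  So p(λ) = λ³ - 19λ² + 113λ - 212.
Step 2 — look for an integer root (rational root theorem: any rational root is an integer divisor of 212). Testing λ = 4:
  p(4) = 64 - 304 + 452 - 212 = 0  ✓
  Dividing out (λ - 4): p(λ) = (λ - 4)(λ² - 15λ + 53).
Step 3 — remaining eigenvalues from the quadratic λ² - 15λ + 53 = 0:
  Δ = 15² - 4·53 = 225 - 212 = 13,  λ = (15 ± √13)/2 = (15 ± 3.6056)/2 ≈ 9.3028 or 5.6972.
  Sorted: λ_1 = 9.3028,  λ_2 = 5.6972,  λ_3 = 4  (check: sum = 19 = tr ✓).

Step 4 — unit eigenvector for λ_1 ≈ 9.3028: v spans the null space of (Sigma - λ_1 I), whose rows are
  r_1 = (-0.3028, 1, 0),  r_2 = (1, -3.3028, 0),  r_3 = (0, 0, -5.3028).
  v is orthogonal to every row, so take v ∝ r_1 × r_3 = ((1)·(-5.3028) - (0)·(0), (0)·(0) - (-0.3028)·(-5.3028), (-0.3028)·(0) - (1)·(0)) ≈ (-5.3028, -1.6056, 0).
  Rescale (multiply by -1 so the first nonzero entry is positive): u = (5.3028, 1.6056, 0).
  ||u|| = √((5.3028)² + (1.6056)² + (0)²) = √(30.6972) ≈ 5.5405,  v_1 = u/||u|| ≈ (0.9571, 0.2898, 0) (||v_1|| = 1).

λ_1 = 9.3028,  λ_2 = 5.6972,  λ_3 = 4;  v_1 ≈ (0.9571, 0.2898, 0)


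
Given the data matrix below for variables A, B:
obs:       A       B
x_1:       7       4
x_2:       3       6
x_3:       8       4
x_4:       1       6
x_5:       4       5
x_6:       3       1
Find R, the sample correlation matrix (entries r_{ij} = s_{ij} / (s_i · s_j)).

Step 1 — column means:
  mean(A) = (7 + 3 + 8 + 1 + 4 + 3) / 6 = 26/6 = 4.3333
  mean(B) = (4 + 6 + 4 + 6 + 5 + 1) / 6 = 26/6 = 4.3333

Step 2 — sample variances and covariances s[i,j] = (1/(n-1)) · Σ_k (x_{k,i} - mean_i) · (x_{k,j} - mean_j), with n-1 = 5:
  s[A,A] = ((2.6667)·(2.6667) + (-1.3333)·(-1.3333) + (3.6667)·(3.6667) + (-3.3333)·(-3.3333) + (-0.3333)·(-0.3333) + (-1.3333)·(-1.3333)) / 5 = 35.3333/5 = 7.0667
  s[A,B] = ((2.6667)·(-0.3333) + (-1.3333)·(1.6667) + (3.6667)·(-0.3333) + (-3.3333)·(1.6667) + (-0.3333)·(0.6667) + (-1.3333)·(-3.3333)) / 5 = -5.6667/5 = -1.1333
  s[B,B] = ((-0.3333)·(-0.3333) + (1.6667)·(1.6667) + (-0.3333)·(-0.3333) + (1.6667)·(1.6667) + (0.6667)·(0.6667) + (-3.3333)·(-3.3333)) / 5 = 17.3333/5 = 3.4667
  Sample standard deviations s_i = √(s[i,i]):
  s(A) = √(7.0667) = 2.6583
  s(B) = √(3.4667) = 1.8619

Step 3 — r_{ij} = s_{ij} / (s_i · s_j):
  r[A,A] = 1 (diagonal).
  r[A,B] = -1.1333 / (2.6583 · 1.8619) = -1.1333 / 4.9495 = -0.229
  r[B,B] = 1 (diagonal).

R is symmetric with unit diagonal. Assembling:

R = [[1, -0.229],
 [-0.229, 1]]


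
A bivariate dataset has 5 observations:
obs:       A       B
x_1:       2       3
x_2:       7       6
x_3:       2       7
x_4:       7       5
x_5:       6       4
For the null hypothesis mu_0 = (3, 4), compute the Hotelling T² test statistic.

Step 1 — sample mean vector:
  mean(A) = (2 + 7 + 2 + 7 + 6) / 5 = 24/5 = 4.8
  mean(B) = (3 + 6 + 7 + 5 + 4) / 5 = 25/5 = 5
  x̄ = (4.8, 5),  deviation x̄ - mu_0 = (4.8, 5) - (3, 4) = (1.8, 1).

Step 2 — sample covariance matrix, S[i,j] = (1/(n-1)) · Σ_k (x_{k,i} - mean_i) · (x_{k,j} - mean_j), divisor n-1 = 4:
  S[A,A] = ((-2.8)·(-2.8) + (2.2)·(2.2) + (-2.8)·(-2.8) + (2.2)·(2.2) + (1.2)·(1.2)) / 4 = 26.8/4 = 6.7
  S[A,B] = ((-2.8)·(-2) + (2.2)·(1) + (-2.8)·(2) + (2.2)·(0) + (1.2)·(-1)) / 4 = 1/4 = 0.25
  S[B,B] = ((-2)·(-2) + (1)·(1) + (2)·(2) + (0)·(0) + (-1)·(-1)) / 4 = 10/4 = 2.5
  S = [[6.7, 0.25],
 [0.25, 2.5]].

Step 3 — invert S. det(S) = 6.7·2.5 - (0.25)² = 16.6875.
  S^{-1} = (1/det) · [[d, -b], [-b, a]] = [[0.1498, -0.015],
 [-0.015, 0.4015]].

Step 4 — quadratic form (x̄ - mu_0)^T · S^{-1} · (x̄ - mu_0):
  S^{-1} · (x̄ - mu_0) = (0.2547, 0.3745),
  (x̄ - mu_0)^T · [...] = (1.8)·(0.2547) + (1)·(0.3745) = 0.833.

Step 5 — scale by n: T² = 5 · 0.833 = 4.1648.

T² ≈ 4.1648


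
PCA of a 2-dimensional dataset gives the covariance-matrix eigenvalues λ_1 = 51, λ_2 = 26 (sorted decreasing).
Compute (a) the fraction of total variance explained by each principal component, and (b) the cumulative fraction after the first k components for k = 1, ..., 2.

Step 1 — total variance = trace(Sigma) = Σ λ_i = 51 + 26 = 77.

Step 2 — fraction explained by component i = λ_i / Σ λ:
  PC1: 51/77 = 0.6623
  PC2: 26/77 = 0.3377

Step 3 — cumulative fraction after k components = (λ_1 + ... + λ_k) / Σ λ:
  k = 1: 51/77 = 0.6623
  k = 2: (51 + 26)/77 = 77/77 = 1

Summary (fraction, with percent):

explained: PC1 0.6623 (66.23%), PC2 0.3377 (33.77%);  cumulative: 0.6623, 1


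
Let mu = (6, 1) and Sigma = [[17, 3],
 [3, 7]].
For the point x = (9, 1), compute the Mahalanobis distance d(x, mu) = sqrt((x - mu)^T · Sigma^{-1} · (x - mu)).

Step 1 — centre the observation: (x - mu) = (3, 0).

Step 2 — invert Sigma. det(Sigma) = 17·7 - (3)² = 110.
  Sigma^{-1} = (1/det) · [[d, -b], [-b, a]] = [[0.0636, -0.0273],
 [-0.0273, 0.1545]].

Step 3 — form the quadratic (x - mu)^T · Sigma^{-1} · (x - mu):
  Sigma^{-1} · (x - mu) = (0.1909, -0.0818).
  (x - mu)^T · [Sigma^{-1} · (x - mu)] = (3)·(0.1909) + (0)·(-0.0818) = 0.5727.

Step 4 — take square root: d = √(0.5727) ≈ 0.7568.

d(x, mu) = √(0.5727) ≈ 0.7568


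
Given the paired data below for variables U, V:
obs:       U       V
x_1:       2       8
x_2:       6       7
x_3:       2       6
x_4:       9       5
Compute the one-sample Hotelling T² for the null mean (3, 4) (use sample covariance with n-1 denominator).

Step 1 — sample mean vector:
  mean(U) = (2 + 6 + 2 + 9) / 4 = 19/4 = 4.75
  mean(V) = (8 + 7 + 6 + 5) / 4 = 26/4 = 6.5
  x̄ = (4.75, 6.5),  deviation x̄ - mu_0 = (4.75, 6.5) - (3, 4) = (1.75, 2.5).

Step 2 — sample covariance matrix, S[i,j] = (1/(n-1)) · Σ_k (x_{k,i} - mean_i) · (x_{k,j} - mean_j), divisor n-1 = 3:
  S[U,U] = ((-2.75)·(-2.75) + (1.25)·(1.25) + (-2.75)·(-2.75) + (4.25)·(4.25)) / 3 = 34.75/3 = 11.5833
  S[U,V] = ((-2.75)·(1.5) + (1.25)·(0.5) + (-2.75)·(-0.5) + (4.25)·(-1.5)) / 3 = -8.5/3 = -2.8333
  S[V,V] = ((1.5)·(1.5) + (0.5)·(0.5) + (-0.5)·(-0.5) + (-1.5)·(-1.5)) / 3 = 5/3 = 1.6667
  S = [[11.5833, -2.8333],
 [-2.8333, 1.6667]].

Step 3 — invert S. det(S) = 11.5833·1.6667 - (-2.8333)² = 11.2778.
  S^{-1} = (1/det) · [[d, -b], [-b, a]] = [[0.1478, 0.2512],
 [0.2512, 1.0271]].

Step 4 — quadratic form (x̄ - mu_0)^T · S^{-1} · (x̄ - mu_0):
  S^{-1} · (x̄ - mu_0) = (0.8867, 3.0074),
  (x̄ - mu_0)^T · [...] = (1.75)·(0.8867) + (2.5)·(3.0074) = 9.0702.

Step 5 — scale by n: T² = 4 · 9.0702 = 36.2808.

T² ≈ 36.2808


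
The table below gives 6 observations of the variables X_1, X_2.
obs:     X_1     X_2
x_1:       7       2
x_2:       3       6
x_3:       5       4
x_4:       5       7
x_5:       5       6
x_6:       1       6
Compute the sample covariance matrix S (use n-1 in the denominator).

Step 1 — column means:
  mean(X_1) = (7 + 3 + 5 + 5 + 5 + 1) / 6 = 26/6 = 4.3333
  mean(X_2) = (2 + 6 + 4 + 7 + 6 + 6) / 6 = 31/6 = 5.1667

Step 2 — sample covariance S[i,j] = (1/(n-1)) · Σ_k (x_{k,i} - mean_i) · (x_{k,j} - mean_j), with n-1 = 5.
  S[X_1,X_1] = ((2.6667)·(2.6667) + (-1.3333)·(-1.3333) + (0.6667)·(0.6667) + (0.6667)·(0.6667) + (0.6667)·(0.6667) + (-3.3333)·(-3.3333)) / 5 = 21.3333/5 = 4.2667
  S[X_1,X_2] = ((2.6667)·(-3.1667) + (-1.3333)·(0.8333) + (0.6667)·(-1.1667) + (0.6667)·(1.8333) + (0.6667)·(0.8333) + (-3.3333)·(0.8333)) / 5 = -11.3333/5 = -2.2667
  S[X_2,X_2] = ((-3.1667)·(-3.1667) + (0.8333)·(0.8333) + (-1.1667)·(-1.1667) + (1.8333)·(1.8333) + (0.8333)·(0.8333) + (0.8333)·(0.8333)) / 5 = 16.8333/5 = 3.3667

S is symmetric (S[j,i] = S[i,j]). Assembling:

S = [[4.2667, -2.2667],
 [-2.2667, 3.3667]]


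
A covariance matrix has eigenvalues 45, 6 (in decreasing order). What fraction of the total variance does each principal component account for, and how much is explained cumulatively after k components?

Step 1 — total variance = trace(Sigma) = Σ λ_i = 45 + 6 = 51.

Step 2 — fraction explained by component i = λ_i / Σ λ:
  PC1: 45/51 = 0.8824
  PC2: 6/51 = 0.1176

Step 3 — cumulative fraction after k components = (λ_1 + ... + λ_k) / Σ λ:
  k = 1: 45/51 = 0.8824
  k = 2: (45 + 6)/51 = 51/51 = 1

Summary (fraction, with percent):

explained: PC1 0.8824 (88.24%), PC2 0.1176 (11.76%);  cumulative: 0.8824, 1


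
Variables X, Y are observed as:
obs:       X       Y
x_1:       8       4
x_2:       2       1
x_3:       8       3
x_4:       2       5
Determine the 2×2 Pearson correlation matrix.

Step 1 — column means:
  mean(X) = (8 + 2 + 8 + 2) / 4 = 20/4 = 5
  mean(Y) = (4 + 1 + 3 + 5) / 4 = 13/4 = 3.25

Step 2 — sample variances and covariances s[i,j] = (1/(n-1)) · Σ_k (x_{k,i} - mean_i) · (x_{k,j} - mean_j), with n-1 = 3:
  s[X,X] = ((3)·(3) + (-3)·(-3) + (3)·(3) + (-3)·(-3)) / 3 = 36/3 = 12
  s[X,Y] = ((3)·(0.75) + (-3)·(-2.25) + (3)·(-0.25) + (-3)·(1.75)) / 3 = 3/3 = 1
  s[Y,Y] = ((0.75)·(0.75) + (-2.25)·(-2.25) + (-0.25)·(-0.25) + (1.75)·(1.75)) / 3 = 8.75/3 = 2.9167
  Sample standard deviations s_i = √(s[i,i]):
  s(X) = √(12) = 3.4641
  s(Y) = √(2.9167) = 1.7078

Step 3 — r_{ij} = s_{ij} / (s_i · s_j):
  r[X,X] = 1 (diagonal).
  r[X,Y] = 1 / (3.4641 · 1.7078) = 1 / 5.9161 = 0.169
  r[Y,Y] = 1 (diagonal).

R is symmetric with unit diagonal. Assembling:

R = [[1, 0.169],
 [0.169, 1]]


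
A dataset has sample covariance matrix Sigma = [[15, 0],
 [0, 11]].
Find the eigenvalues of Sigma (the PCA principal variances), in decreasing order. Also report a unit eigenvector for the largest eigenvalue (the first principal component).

Step 1 — characteristic polynomial of 2×2 Sigma:
  det(Sigma - λI) = λ² - trace · λ + det = 0.
  trace = 15 + 11 = 26, det = 15·11 - (0)² = 165.
Step 2 — discriminant:
  Δ = trace² - 4·det = 676 - 660 = 16.
Step 3 — eigenvalues:
  λ = (trace ± √Δ)/2 = (26 ± 4)/2,
  λ_1 = 15,  λ_2 = 11.

Step 4 — unit eigenvector for λ_1: Sigma is diagonal, so its eigenvectors are the coordinate axes. λ_1 = 15 is the diagonal entry on the first coordinate axis, hence
  v_1 = (1, 0) (||v_1|| = 1).

λ_1 = 15,  λ_2 = 11;  v_1 ≈ (1, 0)


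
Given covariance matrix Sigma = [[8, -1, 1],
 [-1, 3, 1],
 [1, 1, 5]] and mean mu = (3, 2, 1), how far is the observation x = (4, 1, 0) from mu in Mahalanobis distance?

Step 1 — centre the observation: (x - mu) = (1, -1, -1).

Step 2 — invert Sigma (cofactor / det for 3×3, or solve directly):
  Sigma^{-1} = [[0.1373, 0.0588, -0.0392],
 [0.0588, 0.3824, -0.0882],
 [-0.0392, -0.0882, 0.2255]].

Step 3 — form the quadratic (x - mu)^T · Sigma^{-1} · (x - mu):
  Sigma^{-1} · (x - mu) = (0.1176, -0.2353, -0.1765).
  (x - mu)^T · [Sigma^{-1} · (x - mu)] = (1)·(0.1176) + (-1)·(-0.2353) + (-1)·(-0.1765) = 0.5294.

Step 4 — take square root: d = √(0.5294) ≈ 0.7276.

d(x, mu) = √(0.5294) ≈ 0.7276


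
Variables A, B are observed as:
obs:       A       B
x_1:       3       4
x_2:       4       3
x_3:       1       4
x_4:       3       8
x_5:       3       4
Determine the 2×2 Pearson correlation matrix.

Step 1 — column means:
  mean(A) = (3 + 4 + 1 + 3 + 3) / 5 = 14/5 = 2.8
  mean(B) = (4 + 3 + 4 + 8 + 4) / 5 = 23/5 = 4.6

Step 2 — sample variances and covariances s[i,j] = (1/(n-1)) · Σ_k (x_{k,i} - mean_i) · (x_{k,j} - mean_j), with n-1 = 4:
  s[A,A] = ((0.2)·(0.2) + (1.2)·(1.2) + (-1.8)·(-1.8) + (0.2)·(0.2) + (0.2)·(0.2)) / 4 = 4.8/4 = 1.2
  s[A,B] = ((0.2)·(-0.6) + (1.2)·(-1.6) + (-1.8)·(-0.6) + (0.2)·(3.4) + (0.2)·(-0.6)) / 4 = -0.4/4 = -0.1
  s[B,B] = ((-0.6)·(-0.6) + (-1.6)·(-1.6) + (-0.6)·(-0.6) + (3.4)·(3.4) + (-0.6)·(-0.6)) / 4 = 15.2/4 = 3.8
  Sample standard deviations s_i = √(s[i,i]):
  s(A) = √(1.2) = 1.0954
  s(B) = √(3.8) = 1.9494

Step 3 — r_{ij} = s_{ij} / (s_i · s_j):
  r[A,A] = 1 (diagonal).
  r[A,B] = -0.1 / (1.0954 · 1.9494) = -0.1 / 2.1354 = -0.0468
  r[B,B] = 1 (diagonal).

R is symmetric with unit diagonal. Assembling:

R = [[1, -0.0468],
 [-0.0468, 1]]


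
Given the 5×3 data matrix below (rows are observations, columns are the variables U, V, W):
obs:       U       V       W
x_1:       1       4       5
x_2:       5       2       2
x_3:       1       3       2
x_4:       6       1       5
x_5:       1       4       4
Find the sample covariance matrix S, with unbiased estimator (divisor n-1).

Step 1 — column means:
  mean(U) = (1 + 5 + 1 + 6 + 1) / 5 = 14/5 = 2.8
  mean(V) = (4 + 2 + 3 + 1 + 4) / 5 = 14/5 = 2.8
  mean(W) = (5 + 2 + 2 + 5 + 4) / 5 = 18/5 = 3.6

Step 2 — sample covariance S[i,j] = (1/(n-1)) · Σ_k (x_{k,i} - mean_i) · (x_{k,j} - mean_j), with n-1 = 4.
  S[U,U] = ((-1.8)·(-1.8) + (2.2)·(2.2) + (-1.8)·(-1.8) + (3.2)·(3.2) + (-1.8)·(-1.8)) / 4 = 24.8/4 = 6.2
  S[U,V] = ((-1.8)·(1.2) + (2.2)·(-0.8) + (-1.8)·(0.2) + (3.2)·(-1.8) + (-1.8)·(1.2)) / 4 = -12.2/4 = -3.05
  S[U,W] = ((-1.8)·(1.4) + (2.2)·(-1.6) + (-1.8)·(-1.6) + (3.2)·(1.4) + (-1.8)·(0.4)) / 4 = 0.6/4 = 0.15
  S[V,V] = ((1.2)·(1.2) + (-0.8)·(-0.8) + (0.2)·(0.2) + (-1.8)·(-1.8) + (1.2)·(1.2)) / 4 = 6.8/4 = 1.7
  S[V,W] = ((1.2)·(1.4) + (-0.8)·(-1.6) + (0.2)·(-1.6) + (-1.8)·(1.4) + (1.2)·(0.4)) / 4 = 0.6/4 = 0.15
  S[W,W] = ((1.4)·(1.4) + (-1.6)·(-1.6) + (-1.6)·(-1.6) + (1.4)·(1.4) + (0.4)·(0.4)) / 4 = 9.2/4 = 2.3

S is symmetric (S[j,i] = S[i,j]). Assembling:

S = [[6.2, -3.05, 0.15],
 [-3.05, 1.7, 0.15],
 [0.15, 0.15, 2.3]]


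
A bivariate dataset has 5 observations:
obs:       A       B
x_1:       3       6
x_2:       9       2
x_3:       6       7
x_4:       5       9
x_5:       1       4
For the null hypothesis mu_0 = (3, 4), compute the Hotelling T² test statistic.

Step 1 — sample mean vector:
  mean(A) = (3 + 9 + 6 + 5 + 1) / 5 = 24/5 = 4.8
  mean(B) = (6 + 2 + 7 + 9 + 4) / 5 = 28/5 = 5.6
  x̄ = (4.8, 5.6),  deviation x̄ - mu_0 = (4.8, 5.6) - (3, 4) = (1.8, 1.6).

Step 2 — sample covariance matrix, S[i,j] = (1/(n-1)) · Σ_k (x_{k,i} - mean_i) · (x_{k,j} - mean_j), divisor n-1 = 4:
  S[A,A] = ((-1.8)·(-1.8) + (4.2)·(4.2) + (1.2)·(1.2) + (0.2)·(0.2) + (-3.8)·(-3.8)) / 4 = 36.8/4 = 9.2
  S[A,B] = ((-1.8)·(0.4) + (4.2)·(-3.6) + (1.2)·(1.4) + (0.2)·(3.4) + (-3.8)·(-1.6)) / 4 = -7.4/4 = -1.85
  S[B,B] = ((0.4)·(0.4) + (-3.6)·(-3.6) + (1.4)·(1.4) + (3.4)·(3.4) + (-1.6)·(-1.6)) / 4 = 29.2/4 = 7.3
  S = [[9.2, -1.85],
 [-1.85, 7.3]].

Step 3 — invert S. det(S) = 9.2·7.3 - (-1.85)² = 63.7375.
  S^{-1} = (1/det) · [[d, -b], [-b, a]] = [[0.1145, 0.029],
 [0.029, 0.1443]].

Step 4 — quadratic form (x̄ - mu_0)^T · S^{-1} · (x̄ - mu_0):
  S^{-1} · (x̄ - mu_0) = (0.2526, 0.2832),
  (x̄ - mu_0)^T · [...] = (1.8)·(0.2526) + (1.6)·(0.2832) = 0.9078.

Step 5 — scale by n: T² = 5 · 0.9078 = 4.5389.

T² ≈ 4.5389


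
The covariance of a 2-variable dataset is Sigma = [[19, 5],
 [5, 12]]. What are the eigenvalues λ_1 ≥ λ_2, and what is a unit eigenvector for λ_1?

Step 1 — characteristic polynomial of 2×2 Sigma:
  det(Sigma - λI) = λ² - trace · λ + det = 0.
  trace = 19 + 12 = 31, det = 19·12 - (5)² = 203.
Step 2 — discriminant:
  Δ = trace² - 4·det = 961 - 812 = 149.
Step 3 — eigenvalues:
  λ = (trace ± √Δ)/2 = (31 ± 12.2066)/2,
  λ_1 = 21.6033,  λ_2 = 9.3967.

Step 4 — unit eigenvector for λ_1: solve (Sigma - λ_1 I)v = 0. First row:
  (19 - 21.6033)·v_x + (5)·v_y = 0, i.e. (-2.6033)·v_x + (5)·v_y = 0,
  so v ∝ (b, λ_1 - a) = (5, 2.6033) = u.
  ||u|| = √((5)² + (2.6033)²) = √(31.7771) ≈ 5.6371,
  v_1 = u/||u|| ≈ (0.887, 0.4618) (||v_1|| = 1).

λ_1 = 21.6033,  λ_2 = 9.3967;  v_1 ≈ (0.887, 0.4618)


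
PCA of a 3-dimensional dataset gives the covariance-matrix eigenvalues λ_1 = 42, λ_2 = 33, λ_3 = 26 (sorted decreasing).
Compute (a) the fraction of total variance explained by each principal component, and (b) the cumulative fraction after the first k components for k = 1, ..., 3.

Step 1 — total variance = trace(Sigma) = Σ λ_i = 42 + 33 + 26 = 101.

Step 2 — fraction explained by component i = λ_i / Σ λ:
  PC1: 42/101 = 0.4158
  PC2: 33/101 = 0.3267
  PC3: 26/101 = 0.2574

Step 3 — cumulative fraction after k components = (λ_1 + ... + λ_k) / Σ λ:
  k = 1: 42/101 = 0.4158
  k = 2: (42 + 33)/101 = 75/101 = 0.7426
  k = 3: (42 + 33 + 26)/101 = 101/101 = 1

Summary (fraction, with percent):

explained: PC1 0.4158 (41.58%), PC2 0.3267 (32.67%), PC3 0.2574 (25.74%);  cumulative: 0.4158, 0.7426, 1


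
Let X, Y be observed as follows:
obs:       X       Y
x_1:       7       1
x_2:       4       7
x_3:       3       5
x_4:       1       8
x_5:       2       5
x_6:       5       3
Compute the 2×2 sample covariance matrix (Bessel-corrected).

Step 1 — column means:
  mean(X) = (7 + 4 + 3 + 1 + 2 + 5) / 6 = 22/6 = 3.6667
  mean(Y) = (1 + 7 + 5 + 8 + 5 + 3) / 6 = 29/6 = 4.8333

Step 2 — sample covariance S[i,j] = (1/(n-1)) · Σ_k (x_{k,i} - mean_i) · (x_{k,j} - mean_j), with n-1 = 5.
  S[X,X] = ((3.3333)·(3.3333) + (0.3333)·(0.3333) + (-0.6667)·(-0.6667) + (-2.6667)·(-2.6667) + (-1.6667)·(-1.6667) + (1.3333)·(1.3333)) / 5 = 23.3333/5 = 4.6667
  S[X,Y] = ((3.3333)·(-3.8333) + (0.3333)·(2.1667) + (-0.6667)·(0.1667) + (-2.6667)·(3.1667) + (-1.6667)·(0.1667) + (1.3333)·(-1.8333)) / 5 = -23.3333/5 = -4.6667
  S[Y,Y] = ((-3.8333)·(-3.8333) + (2.1667)·(2.1667) + (0.1667)·(0.1667) + (3.1667)·(3.1667) + (0.1667)·(0.1667) + (-1.8333)·(-1.8333)) / 5 = 32.8333/5 = 6.5667

S is symmetric (S[j,i] = S[i,j]). Assembling:

S = [[4.6667, -4.6667],
 [-4.6667, 6.5667]]


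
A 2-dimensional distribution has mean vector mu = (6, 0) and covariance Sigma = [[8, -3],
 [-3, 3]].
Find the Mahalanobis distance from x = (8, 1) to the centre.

Step 1 — centre the observation: (x - mu) = (2, 1).

Step 2 — invert Sigma. det(Sigma) = 8·3 - (-3)² = 15.
  Sigma^{-1} = (1/det) · [[d, -b], [-b, a]] = [[0.2, 0.2],
 [0.2, 0.5333]].

Step 3 — form the quadratic (x - mu)^T · Sigma^{-1} · (x - mu):
  Sigma^{-1} · (x - mu) = (0.6, 0.9333).
  (x - mu)^T · [Sigma^{-1} · (x - mu)] = (2)·(0.6) + (1)·(0.9333) = 2.1333.

Step 4 — take square root: d = √(2.1333) ≈ 1.4606.

d(x, mu) = √(2.1333) ≈ 1.4606


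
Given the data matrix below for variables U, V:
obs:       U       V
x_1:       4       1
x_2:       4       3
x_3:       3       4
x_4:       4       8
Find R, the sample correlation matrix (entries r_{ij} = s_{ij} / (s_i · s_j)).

Step 1 — column means:
  mean(U) = (4 + 4 + 3 + 4) / 4 = 15/4 = 3.75
  mean(V) = (1 + 3 + 4 + 8) / 4 = 16/4 = 4

Step 2 — sample variances and covariances s[i,j] = (1/(n-1)) · Σ_k (x_{k,i} - mean_i) · (x_{k,j} - mean_j), with n-1 = 3:
  s[U,U] = ((0.25)·(0.25) + (0.25)·(0.25) + (-0.75)·(-0.75) + (0.25)·(0.25)) / 3 = 0.75/3 = 0.25
  s[U,V] = ((0.25)·(-3) + (0.25)·(-1) + (-0.75)·(0) + (0.25)·(4)) / 3 = 0/3 = 0
  s[V,V] = ((-3)·(-3) + (-1)·(-1) + (0)·(0) + (4)·(4)) / 3 = 26/3 = 8.6667
  Sample standard deviations s_i = √(s[i,i]):
  s(U) = √(0.25) = 0.5
  s(V) = √(8.6667) = 2.9439

Step 3 — r_{ij} = s_{ij} / (s_i · s_j):
  r[U,U] = 1 (diagonal).
  r[U,V] = 0 / (0.5 · 2.9439) = 0 / 1.472 = 0
  r[V,V] = 1 (diagonal).

R is symmetric with unit diagonal. Assembling:

R = [[1, 0],
 [0, 1]]


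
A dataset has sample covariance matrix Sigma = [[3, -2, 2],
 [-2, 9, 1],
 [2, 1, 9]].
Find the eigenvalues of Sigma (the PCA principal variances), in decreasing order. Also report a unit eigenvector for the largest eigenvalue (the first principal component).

Step 1 — characteristic polynomial p(λ) = det(λI - Sigma) = λ³ - tr·λ² + c_1·λ - det, where tr = trace, c_1 = sum of the principal 2×2 minors, det = det(Sigma):
  tr = 3 + 9 + 9 = 21,
  c_1 = (3·9 - (-2)²) + (3·9 - (2)²) + (9·9 - (1)²) = 23 + 23 + 80 = 126,
  det = 3·(9·9 - (1)²) - (-2)·((-2)·9 - (1)·(2)) + (2)·((-2)·(1) - 9·(2)) = 3·(80) - (-2)·(-20) + (2)·(-20) = 160.
  So p(λ) = λ³ - 21λ² + 126λ - 160.
Step 2 — look for an integer root (rational root theorem: any rational root is an integer divisor of 160). Testing λ = 10:
  p(10) = 1000 - 2100 + 1260 - 160 = 0  ✓
  Dividing out (λ - 10): p(λ) = (λ - 10)(λ² - 11λ + 16).
Step 3 — remaining eigenvalues from the quadratic λ² - 11λ + 16 = 0:
  Δ = 11² - 4·16 = 121 - 64 = 57,  λ = (11 ± √57)/2 = (11 ± 7.5498)/2 ≈ 9.2749 or 1.7251.
  Sorted: λ_1 = 10,  λ_2 = 9.2749,  λ_3 = 1.7251  (check: sum = 21 = tr ✓).

Step 4 — unit eigenvector for λ_1 = 10: v spans the null space of (Sigma - λ_1 I), whose rows are
  r_1 = (-7, -2, 2),  r_2 = (-2, -1, 1),  r_3 = (2, 1, -1).
  v is orthogonal to every row, so take v ∝ r_1 × r_2 = ((-2)·(1) - (2)·(-1), (2)·(-2) - (-7)·(1), (-7)·(-1) - (-2)·(-2)) = (0, 3, 3).
  Rescale (divide by 3): u = (0, 1, 1).
  ||u|| = √((0)² + (1)² + (1)²) = √(2) ≈ 1.4142,  v_1 = u/||u|| ≈ (0, 0.7071, 0.7071) (||v_1|| = 1).

λ_1 = 10,  λ_2 = 9.2749,  λ_3 = 1.7251;  v_1 ≈ (0, 0.7071, 0.7071)


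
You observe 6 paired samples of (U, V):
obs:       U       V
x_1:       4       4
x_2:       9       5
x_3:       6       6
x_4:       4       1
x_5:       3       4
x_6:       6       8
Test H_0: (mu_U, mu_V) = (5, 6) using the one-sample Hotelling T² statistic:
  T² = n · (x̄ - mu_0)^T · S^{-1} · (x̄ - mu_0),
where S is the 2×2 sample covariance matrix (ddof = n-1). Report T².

Step 1 — sample mean vector:
  mean(U) = (4 + 9 + 6 + 4 + 3 + 6) / 6 = 32/6 = 5.3333
  mean(V) = (4 + 5 + 6 + 1 + 4 + 8) / 6 = 28/6 = 4.6667
  x̄ = (5.3333, 4.6667),  deviation x̄ - mu_0 = (5.3333, 4.6667) - (5, 6) = (0.3333, -1.3333).

Step 2 — sample covariance matrix, S[i,j] = (1/(n-1)) · Σ_k (x_{k,i} - mean_i) · (x_{k,j} - mean_j), divisor n-1 = 5:
  S[U,U] = ((-1.3333)·(-1.3333) + (3.6667)·(3.6667) + (0.6667)·(0.6667) + (-1.3333)·(-1.3333) + (-2.3333)·(-2.3333) + (0.6667)·(0.6667)) / 5 = 23.3333/5 = 4.6667
  S[U,V] = ((-1.3333)·(-0.6667) + (3.6667)·(0.3333) + (0.6667)·(1.3333) + (-1.3333)·(-3.6667) + (-2.3333)·(-0.6667) + (0.6667)·(3.3333)) / 5 = 11.6667/5 = 2.3333
  S[V,V] = ((-0.6667)·(-0.6667) + (0.3333)·(0.3333) + (1.3333)·(1.3333) + (-3.6667)·(-3.6667) + (-0.6667)·(-0.6667) + (3.3333)·(3.3333)) / 5 = 27.3333/5 = 5.4667
  S = [[4.6667, 2.3333],
 [2.3333, 5.4667]].

Step 3 — invert S. det(S) = 4.6667·5.4667 - (2.3333)² = 20.0667.
  S^{-1} = (1/det) · [[d, -b], [-b, a]] = [[0.2724, -0.1163],
 [-0.1163, 0.2326]].

Step 4 — quadratic form (x̄ - mu_0)^T · S^{-1} · (x̄ - mu_0):
  S^{-1} · (x̄ - mu_0) = (0.2458, -0.3488),
  (x̄ - mu_0)^T · [...] = (0.3333)·(0.2458) + (-1.3333)·(-0.3488) = 0.5471.

Step 5 — scale by n: T² = 6 · 0.5471 = 3.2824.

T² ≈ 3.2824


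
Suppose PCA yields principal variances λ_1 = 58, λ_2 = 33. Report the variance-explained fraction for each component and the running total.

Step 1 — total variance = trace(Sigma) = Σ λ_i = 58 + 33 = 91.

Step 2 — fraction explained by component i = λ_i / Σ λ:
  PC1: 58/91 = 0.6374
  PC2: 33/91 = 0.3626

Step 3 — cumulative fraction after k components = (λ_1 + ... + λ_k) / Σ λ:
  k = 1: 58/91 = 0.6374
  k = 2: (58 + 33)/91 = 91/91 = 1

Summary (fraction, with percent):

explained: PC1 0.6374 (63.74%), PC2 0.3626 (36.26%);  cumulative: 0.6374, 1


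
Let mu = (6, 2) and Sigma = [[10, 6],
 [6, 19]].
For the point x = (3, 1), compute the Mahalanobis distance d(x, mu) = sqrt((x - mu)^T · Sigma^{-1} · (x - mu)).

Step 1 — centre the observation: (x - mu) = (-3, -1).

Step 2 — invert Sigma. det(Sigma) = 10·19 - (6)² = 154.
  Sigma^{-1} = (1/det) · [[d, -b], [-b, a]] = [[0.1234, -0.039],
 [-0.039, 0.0649]].

Step 3 — form the quadratic (x - mu)^T · Sigma^{-1} · (x - mu):
  Sigma^{-1} · (x - mu) = (-0.3312, 0.0519).
  (x - mu)^T · [Sigma^{-1} · (x - mu)] = (-3)·(-0.3312) + (-1)·(0.0519) = 0.9416.

Step 4 — take square root: d = √(0.9416) ≈ 0.9703.

d(x, mu) = √(0.9416) ≈ 0.9703


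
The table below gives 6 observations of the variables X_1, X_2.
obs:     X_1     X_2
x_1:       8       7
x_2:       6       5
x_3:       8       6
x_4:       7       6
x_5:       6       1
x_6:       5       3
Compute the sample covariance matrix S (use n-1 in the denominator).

Step 1 — column means:
  mean(X_1) = (8 + 6 + 8 + 7 + 6 + 5) / 6 = 40/6 = 6.6667
  mean(X_2) = (7 + 5 + 6 + 6 + 1 + 3) / 6 = 28/6 = 4.6667

Step 2 — sample covariance S[i,j] = (1/(n-1)) · Σ_k (x_{k,i} - mean_i) · (x_{k,j} - mean_j), with n-1 = 5.
  S[X_1,X_1] = ((1.3333)·(1.3333) + (-0.6667)·(-0.6667) + (1.3333)·(1.3333) + (0.3333)·(0.3333) + (-0.6667)·(-0.6667) + (-1.6667)·(-1.6667)) / 5 = 7.3333/5 = 1.4667
  S[X_1,X_2] = ((1.3333)·(2.3333) + (-0.6667)·(0.3333) + (1.3333)·(1.3333) + (0.3333)·(1.3333) + (-0.6667)·(-3.6667) + (-1.6667)·(-1.6667)) / 5 = 10.3333/5 = 2.0667
  S[X_2,X_2] = ((2.3333)·(2.3333) + (0.3333)·(0.3333) + (1.3333)·(1.3333) + (1.3333)·(1.3333) + (-3.6667)·(-3.6667) + (-1.6667)·(-1.6667)) / 5 = 25.3333/5 = 5.0667

S is symmetric (S[j,i] = S[i,j]). Assembling:

S = [[1.4667, 2.0667],
 [2.0667, 5.0667]]
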